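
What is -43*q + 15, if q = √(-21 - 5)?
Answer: 15 - 43*I*√26 ≈ 15.0 - 219.26*I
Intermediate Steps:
q = I*√26 (q = √(-26) = I*√26 ≈ 5.099*I)
-43*q + 15 = -43*I*√26 + 15 = 15 - 43*I*√26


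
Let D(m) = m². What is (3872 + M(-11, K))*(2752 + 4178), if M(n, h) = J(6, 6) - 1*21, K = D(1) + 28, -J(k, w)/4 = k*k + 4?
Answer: 25578630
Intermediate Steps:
J(k, w) = -16 - 4*k² (J(k, w) = -4*(k*k + 4) = -4*(k² + 4) = -4*(4 + k²) = -16 - 4*k²)
K = 29 (K = 1² + 28 = 1 + 28 = 29)
M(n, h) = -181 (M(n, h) = (-16 - 4*6²) - 1*21 = (-16 - 4*36) - 21 = (-16 - 144) - 21 = -160 - 21 = -181)
(3872 + M(-11, K))*(2752 + 4178) = (3872 - 181)*(2752 + 4178) = 3691*6930 = 25578630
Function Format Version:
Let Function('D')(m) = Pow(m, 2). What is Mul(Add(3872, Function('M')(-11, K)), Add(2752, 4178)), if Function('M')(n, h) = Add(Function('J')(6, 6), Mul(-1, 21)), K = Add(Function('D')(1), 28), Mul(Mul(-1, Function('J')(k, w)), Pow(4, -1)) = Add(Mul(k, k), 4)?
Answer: 25578630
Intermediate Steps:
Function('J')(k, w) = Add(-16, Mul(-4, Pow(k, 2))) (Function('J')(k, w) = Mul(-4, Add(Mul(k, k), 4)) = Mul(-4, Add(Pow(k, 2), 4)) = Mul(-4, Add(4, Pow(k, 2))) = Add(-16, Mul(-4, Pow(k, 2))))
K = 29 (K = Add(Pow(1, 2), 28) = Add(1, 28) = 29)
Function('M')(n, h) = -181 (Function('M')(n, h) = Add(Add(-16, Mul(-4, Pow(6, 2))), Mul(-1, 21)) = Add(Add(-16, Mul(-4, 36)), -21) = Add(Add(-16, -144), -21) = Add(-160, -21) = -181)
Mul(Add(3872, Function('M')(-11, K)), Add(2752, 4178)) = Mul(Add(3872, -181), Add(2752, 4178)) = Mul(3691, 6930) = 25578630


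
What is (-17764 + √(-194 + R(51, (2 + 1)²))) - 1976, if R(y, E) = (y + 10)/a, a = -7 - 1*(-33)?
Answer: -19740 + I*√129558/26 ≈ -19740.0 + 13.844*I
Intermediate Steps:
a = 26 (a = -7 + 33 = 26)
R(y, E) = 5/13 + y/26 (R(y, E) = (y + 10)/26 = (10 + y)*(1/26) = 5/13 + y/26)
(-17764 + √(-194 + R(51, (2 + 1)²))) - 1976 = (-17764 + √(-194 + (5/13 + (1/26)*51))) - 1976 = (-17764 + √(-194 + (5/13 + 51/26))) - 1976 = (-17764 + √(-194 + 61/26)) - 1976 = (-17764 + √(-4983/26)) - 1976 = (-17764 + I*√129558/26) - 1976 = -19740 + I*√129558/26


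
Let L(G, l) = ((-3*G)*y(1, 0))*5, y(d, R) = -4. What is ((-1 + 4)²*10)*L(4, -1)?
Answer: 21600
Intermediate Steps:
L(G, l) = 60*G (L(G, l) = (-3*G*(-4))*5 = (12*G)*5 = 60*G)
((-1 + 4)²*10)*L(4, -1) = ((-1 + 4)²*10)*(60*4) = (3²*10)*240 = (9*10)*240 = 90*240 = 21600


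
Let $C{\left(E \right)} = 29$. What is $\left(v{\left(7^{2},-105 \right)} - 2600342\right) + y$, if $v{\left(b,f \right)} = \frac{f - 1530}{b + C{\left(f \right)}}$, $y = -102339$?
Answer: $- \frac{70270251}{26} \approx -2.7027 \cdot 10^{6}$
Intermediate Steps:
$v{\left(b,f \right)} = \frac{-1530 + f}{29 + b}$ ($v{\left(b,f \right)} = \frac{f - 1530}{b + 29} = \frac{-1530 + f}{29 + b}$)
$\left(v{\left(7^{2},-105 \right)} - 2600342\right) + y = \left(\frac{-1530 - 105}{29 + 7^{2}} - 2600342\right) - 102339 = \left(\frac{1}{29 + 49} \left(-1635\right) - 2600342\right) - 102339 = \left(\frac{1}{78} \left(-1635\right) - 2600342\right) - 102339 = \left(- \frac{545}{26} - 2600342\right) - 102339 = - \frac{67609437}{26} - 102339 = - \frac{70270251}{26}$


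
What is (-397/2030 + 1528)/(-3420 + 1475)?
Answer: -3101443/3948350 ≈ -0.78550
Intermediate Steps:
(-397/2030 + 1528)/(-3420 + 1475) = (-397*1/2030 + 1528)/(-1945) = (-397/2030 + 1528)*(-1/1945) = (3101443/2030)*(-1/1945) = -3101443/3948350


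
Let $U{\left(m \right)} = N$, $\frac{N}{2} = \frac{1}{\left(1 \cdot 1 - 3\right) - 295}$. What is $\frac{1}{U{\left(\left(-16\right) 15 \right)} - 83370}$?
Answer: $- \frac{297}{24760892} \approx -1.1995 \cdot 10^{-5}$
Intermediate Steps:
$N = - \frac{2}{297}$ ($N = \frac{2}{\left(1 \cdot 1 - 3\right) - 295} = \frac{2}{\left(1 - 3\right) - 295} = \frac{2}{-2 - 295} = \frac{2}{-297} = 2 \left(- \frac{1}{297}\right) = - \frac{2}{297} \approx -0.006734$)
$U{\left(m \right)} = - \frac{2}{297}$
$\frac{1}{U{\left(\left(-16\right) 15 \right)} - 83370} = \frac{1}{- \frac{2}{297} - 83370} = \frac{1}{- \frac{24760892}{297}} = - \frac{297}{24760892}$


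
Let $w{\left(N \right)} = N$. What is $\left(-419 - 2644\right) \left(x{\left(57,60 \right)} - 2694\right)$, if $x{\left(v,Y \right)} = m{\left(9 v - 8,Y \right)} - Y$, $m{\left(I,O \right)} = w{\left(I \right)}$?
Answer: $6888687$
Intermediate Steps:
$m{\left(I,O \right)} = I$
$x{\left(v,Y \right)} = -8 - Y + 9 v$ ($x{\left(v,Y \right)} = \left(9 v - 8\right) - Y = \left(-8 + 9 v\right) - Y = -8 - Y + 9 v$)
$\left(-419 - 2644\right) \left(x{\left(57,60 \right)} - 2694\right) = \left(-419 - 2644\right) \left(\left(-8 - 60 + 9 \cdot 57\right) - 2694\right) = - 3063 \left(\left(-8 - 60 + 513\right) - 2694\right) = - 3063 \left(445 - 2694\right) = \left(-3063\right) \left(-2249\right) = 6888687$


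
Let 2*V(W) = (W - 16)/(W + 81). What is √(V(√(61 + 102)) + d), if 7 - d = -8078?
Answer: √(2619508 + 32342*√163)/(2*√(81 + √163)) ≈ 89.917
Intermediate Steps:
d = 8085 (d = 7 - 1*(-8078) = 7 + 8078 = 8085)
V(W) = (-16 + W)/(2*(81 + W)) (V(W) = ((W - 16)/(W + 81))/2 = ((-16 + W)/(81 + W))/2 = (-16 + W)/(2*(81 + W)))
√(V(√(61 + 102)) + d) = √((-16 + √(61 + 102))/(2*(81 + √(61 + 102))) + 8085) = √((-16 + √163)/(2*(81 + √163)) + 8085) = √(8085 + (-16 + √163)/(2*(81 + √163)))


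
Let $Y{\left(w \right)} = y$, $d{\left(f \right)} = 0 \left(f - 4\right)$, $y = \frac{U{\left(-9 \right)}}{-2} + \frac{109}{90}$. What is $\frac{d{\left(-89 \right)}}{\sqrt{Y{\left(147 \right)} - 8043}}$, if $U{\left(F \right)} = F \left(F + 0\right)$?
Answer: $0$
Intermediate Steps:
$U{\left(F \right)} = F^{2}$ ($U{\left(F \right)} = F F = F^{2}$)
$y = - \frac{1768}{45}$ ($y = \frac{\left(-9\right)^{2}}{-2} + \frac{109}{90} = 81 \left(- \frac{1}{2}\right) + 109 \cdot \frac{1}{90} = - \frac{81}{2} + \frac{109}{90} = - \frac{1768}{45} \approx -39.289$)
$d{\left(f \right)} = 0$ ($d{\left(f \right)} = 0 \left(-4 + f\right) = 0$)
$Y{\left(w \right)} = - \frac{1768}{45}$
$\frac{d{\left(-89 \right)}}{\sqrt{Y{\left(147 \right)} - 8043}} = \frac{0}{\sqrt{- \frac{1768}{45} - 8043}} = \frac{0}{\sqrt{- \frac{363703}{45}}} = \frac{0}{\frac{1}{15} i \sqrt{1818515}} = 0 \left(- \frac{3 i \sqrt{1818515}}{363703}\right) = 0$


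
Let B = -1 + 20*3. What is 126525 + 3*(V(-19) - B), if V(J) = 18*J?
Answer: 125322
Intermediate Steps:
B = 59 (B = -1 + 60 = 59)
126525 + 3*(V(-19) - B) = 126525 + 3*(18*(-19) - 1*59) = 126525 + 3*(-342 - 59) = 126525 + 3*(-401) = 126525 - 1203 = 125322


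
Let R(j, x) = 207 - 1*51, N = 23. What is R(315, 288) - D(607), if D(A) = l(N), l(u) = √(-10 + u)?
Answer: 156 - √13 ≈ 152.39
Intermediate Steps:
R(j, x) = 156 (R(j, x) = 207 - 51 = 156)
D(A) = √13 (D(A) = √(-10 + 23) = √13)
R(315, 288) - D(607) = 156 - √13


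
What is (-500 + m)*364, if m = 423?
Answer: -28028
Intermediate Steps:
(-500 + m)*364 = (-500 + 423)*364 = -77*364 = -28028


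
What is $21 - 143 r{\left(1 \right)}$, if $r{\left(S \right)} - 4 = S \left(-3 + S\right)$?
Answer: $-265$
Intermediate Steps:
$r{\left(S \right)} = 4 + S \left(-3 + S\right)$
$21 - 143 r{\left(1 \right)} = 21 - 143 \left(4 + 1^{2} - 3\right) = 21 - 143 \left(4 + 1 - 3\right) = 21 - 286 = -265$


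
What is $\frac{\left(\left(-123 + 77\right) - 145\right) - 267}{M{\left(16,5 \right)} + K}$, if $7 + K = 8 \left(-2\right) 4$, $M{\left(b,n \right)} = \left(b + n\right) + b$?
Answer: $\frac{229}{17} \approx 13.471$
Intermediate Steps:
$M{\left(b,n \right)} = n + 2 b$
$K = -71$ ($K = -7 + 8 \left(-2\right) 4 = -7 - 64 = -71$)
$\frac{\left(\left(-123 + 77\right) - 145\right) - 267}{M{\left(16,5 \right)} + K} = \frac{\left(\left(-123 + 77\right) - 145\right) - 267}{\left(5 + 2 \cdot 16\right) - 71} = \frac{\left(-46 - 145\right) - 267}{\left(5 + 32\right) - 71} = \frac{-191 - 267}{37 - 71} = - \frac{458}{-34} = \left(-458\right) \left(- \frac{1}{34}\right) = \frac{229}{17}$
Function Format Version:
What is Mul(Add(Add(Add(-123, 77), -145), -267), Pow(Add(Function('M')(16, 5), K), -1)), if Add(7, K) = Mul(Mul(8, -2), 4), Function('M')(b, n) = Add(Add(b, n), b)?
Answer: Rational(229, 17) ≈ 13.471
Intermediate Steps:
Function('M')(b, n) = Add(n, Mul(2, b))
K = -71 (K = Add(-7, Mul(Mul(8, -2), 4)) = Add(-7, Mul(-16, 4)) = Add(-7, -64) = -71)
Mul(Add(Add(Add(-123, 77), -145), -267), Pow(Add(Function('M')(16, 5), K), -1)) = Mul(Add(Add(Add(-123, 77), -145), -267), Pow(Add(Add(5, Mul(2, 16)), -71), -1)) = Mul(Add(Add(-46, -145), -267), Pow(Add(Add(5, 32), -71), -1)) = Mul(Add(-191, -267), Pow(Add(37, -71), -1)) = Mul(-458, Pow(-34, -1)) = Mul(-458, Rational(-1, 34)) = Rational(229, 17)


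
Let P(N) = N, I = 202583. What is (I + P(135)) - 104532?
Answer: 98186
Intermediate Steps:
(I + P(135)) - 104532 = (202583 + 135) - 104532 = 202718 - 104532 = 98186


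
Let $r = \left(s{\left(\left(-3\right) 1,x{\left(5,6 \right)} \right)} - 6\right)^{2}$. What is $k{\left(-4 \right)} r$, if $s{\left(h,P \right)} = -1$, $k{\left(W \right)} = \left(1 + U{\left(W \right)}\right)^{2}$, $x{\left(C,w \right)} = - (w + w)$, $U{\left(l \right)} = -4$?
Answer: $441$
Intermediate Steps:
$x{\left(C,w \right)} = - 2 w$
$k{\left(W \right)} = 9$ ($k{\left(W \right)} = \left(1 - 4\right)^{2} = \left(-3\right)^{2} = 9$)
$r = 49$ ($r = \left(-1 - 6\right)^{2} = \left(-7\right)^{2} = 49$)
$k{\left(-4 \right)} r = 9 \cdot 49 = 441$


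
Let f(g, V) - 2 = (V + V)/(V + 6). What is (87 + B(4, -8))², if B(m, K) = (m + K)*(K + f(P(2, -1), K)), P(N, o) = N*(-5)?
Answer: 6241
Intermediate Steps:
P(N, o) = -5*N
f(g, V) = 2 + 2*V/(6 + V) (f(g, V) = 2 + (V + V)/(V + 6) = 2 + (2*V)/(6 + V) = 2 + 2*V/(6 + V))
B(m, K) = (K + m)*(K + 4*(3 + K)/(6 + K)) (B(m, K) = (m + K)*(K + 4*(3 + K)/(6 + K)) = (K + m)*(K + 4*(3 + K)/(6 + K)))
(87 + B(4, -8))² = (87 + (4*(-8)*(3 - 8) + 4*4*(3 - 8) - 8*(6 - 8)*(-8 + 4))/(6 - 8))² = (87 + (4*(-8)*(-5) + 4*4*(-5) - 8*(-2)*(-4))/(-2))² = (87 - (160 - 80 - 64)/2)² = (87 - ½*16)² = (87 - 8)² = 79² = 6241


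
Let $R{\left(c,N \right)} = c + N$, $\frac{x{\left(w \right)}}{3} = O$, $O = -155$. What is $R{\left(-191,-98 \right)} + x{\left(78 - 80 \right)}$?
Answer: $-754$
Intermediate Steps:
$x{\left(w \right)} = -465$ ($x{\left(w \right)} = 3 \left(-155\right) = -465$)
$R{\left(c,N \right)} = N + c$
$R{\left(-191,-98 \right)} + x{\left(78 - 80 \right)} = \left(-98 - 191\right) - 465 = -289 - 465 = -754$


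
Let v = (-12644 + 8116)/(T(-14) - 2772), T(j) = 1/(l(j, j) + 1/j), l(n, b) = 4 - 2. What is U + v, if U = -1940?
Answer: -72523972/37415 ≈ -1938.4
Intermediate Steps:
l(n, b) = 2
T(j) = 1/(2 + 1/j)
v = 61128/37415 (v = (-12644 + 8116)/(-14/(1 + 2*(-14)) - 2772) = -4528/(-14/(1 - 28) - 2772) = -4528/(-14/(-27) - 2772) = -4528/(-14*(-1/27) - 2772) = -4528/(14/27 - 2772) = -4528/(-74830/27) = -4528*(-27/74830) = 61128/37415 ≈ 1.6338)
U + v = -1940 + 61128/37415 = -72523972/37415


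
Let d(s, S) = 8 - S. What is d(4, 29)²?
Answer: 441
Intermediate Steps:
d(4, 29)² = (8 - 1*29)² = (8 - 29)² = (-21)² = 441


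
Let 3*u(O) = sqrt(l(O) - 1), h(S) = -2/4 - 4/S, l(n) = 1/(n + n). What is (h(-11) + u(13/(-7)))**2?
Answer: (117 - 11*I*sqrt(858))**2/736164 ≈ -0.12243 - 0.10242*I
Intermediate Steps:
l(n) = 1/(2*n)
h(S) = -1/2 - 4/S (h(S) = -2*1/4 - 4/S = -1/2 - 4/S)
u(O) = sqrt(-1 + 1/(2*O))/3 (u(O) = sqrt(1/(2*O) - 1)/3 = sqrt(-1 + 1/(2*O))/3)
(h(-11) + u(13/(-7)))**2 = ((1/2)*(-8 - 1*(-11))/(-11) + sqrt(-4 + 2/((13/(-7))))/6)**2 = ((1/2)*(-1/11)*(-8 + 11) + sqrt(-4 + 2/((13*(-1/7))))/6)**2 = ((1/2)*(-1/11)*3 + sqrt(-4 + 2/(-13/7))/6)**2 = (-3/22 + sqrt(-4 + 2*(-7/13))/6)**2 = (-3/22 + sqrt(-4 - 14/13)/6)**2 = (-3/22 + sqrt(-66/13)/6)**2 = (-3/22 + (I*sqrt(858)/13)/6)**2 = (-3/22 + I*sqrt(858)/78)**2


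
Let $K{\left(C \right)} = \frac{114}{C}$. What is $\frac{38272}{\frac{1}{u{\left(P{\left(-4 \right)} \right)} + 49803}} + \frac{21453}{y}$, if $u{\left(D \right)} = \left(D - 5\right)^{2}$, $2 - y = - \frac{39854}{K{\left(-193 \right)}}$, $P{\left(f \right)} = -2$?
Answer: $\frac{7337533559245147}{3845797} \approx 1.9079 \cdot 10^{9}$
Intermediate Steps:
$y = - \frac{3845797}{57}$ ($y = 2 - - \frac{39854}{114 \frac{1}{-193}} = 2 - - \frac{39854}{114 \left(- \frac{1}{193}\right)} = 2 - - \frac{39854}{- \frac{114}{193}} = 2 - \left(-39854\right) \left(- \frac{193}{114}\right) = 2 - \frac{3845911}{57} = - \frac{3845797}{57} \approx -67470.0$)
$u{\left(D \right)} = \left(-5 + D\right)^{2}$
$\frac{38272}{\frac{1}{u{\left(P{\left(-4 \right)} \right)} + 49803}} + \frac{21453}{y} = \frac{38272}{\frac{1}{\left(-5 - 2\right)^{2} + 49803}} + \frac{21453}{- \frac{3845797}{57}} = \frac{38272}{\frac{1}{\left(-7\right)^{2} + 49803}} + 21453 \left(- \frac{57}{3845797}\right) = \frac{38272}{\frac{1}{49 + 49803}} - \frac{1222821}{3845797} = \frac{38272}{\frac{1}{49852}} - \frac{1222821}{3845797} = 38272 \frac{1}{\frac{1}{49852}} - \frac{1222821}{3845797} = 38272 \cdot 49852 - \frac{1222821}{3845797} = 1907935744 - \frac{1222821}{3845797} = \frac{7337533559245147}{3845797}$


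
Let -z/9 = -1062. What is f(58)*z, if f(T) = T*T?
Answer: 32153112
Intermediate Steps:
f(T) = T**2
z = 9558 (z = -9*(-1062) = 9558)
f(58)*z = 58**2*9558 = 3364*9558 = 32153112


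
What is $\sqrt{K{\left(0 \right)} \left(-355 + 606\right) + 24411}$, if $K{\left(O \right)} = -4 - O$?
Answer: $\sqrt{23407} \approx 152.99$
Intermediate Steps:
$\sqrt{K{\left(0 \right)} \left(-355 + 606\right) + 24411} = \sqrt{\left(-4 - 0\right) \left(-355 + 606\right) + 24411} = \sqrt{\left(-4 + 0\right) 251 + 24411} = \sqrt{\left(-4\right) 251 + 24411} = \sqrt{-1004 + 24411} = \sqrt{23407}$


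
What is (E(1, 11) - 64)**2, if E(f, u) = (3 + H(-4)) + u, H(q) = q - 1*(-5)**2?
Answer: 6241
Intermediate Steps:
H(q) = -25 + q (H(q) = q - 1*25 = q - 25 = -25 + q)
E(f, u) = -26 + u (E(f, u) = (3 + (-25 - 4)) + u = (3 - 29) + u = -26 + u)
(E(1, 11) - 64)**2 = ((-26 + 11) - 64)**2 = (-15 - 64)**2 = (-79)**2 = 6241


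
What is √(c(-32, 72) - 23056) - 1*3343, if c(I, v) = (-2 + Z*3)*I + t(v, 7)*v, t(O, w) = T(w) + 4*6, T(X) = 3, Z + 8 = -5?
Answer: -3343 + 30*I*√22 ≈ -3343.0 + 140.71*I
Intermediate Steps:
Z = -13 (Z = -8 - 5 = -13)
t(O, w) = 27 (t(O, w) = 3 + 4*6 = 3 + 24 = 27)
c(I, v) = -41*I + 27*v (c(I, v) = (-2 - 13*3)*I + 27*v = (-2 - 39)*I + 27*v = -41*I + 27*v)
√(c(-32, 72) - 23056) - 1*3343 = √((-41*(-32) + 27*72) - 23056) - 1*3343 = √((1312 + 1944) - 23056) - 3343 = √(3256 - 23056) - 3343 = √(-19800) - 3343 = 30*I*√22 - 3343 = -3343 + 30*I*√22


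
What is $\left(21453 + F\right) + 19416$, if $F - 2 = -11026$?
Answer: $29845$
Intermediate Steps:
$F = -11024$ ($F = 2 - 11026 = -11024$)
$\left(21453 + F\right) + 19416 = \left(21453 - 11024\right) + 19416 = 10429 + 19416 = 29845$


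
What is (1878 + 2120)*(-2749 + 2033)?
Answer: -2862568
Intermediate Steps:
(1878 + 2120)*(-2749 + 2033) = 3998*(-716) = -2862568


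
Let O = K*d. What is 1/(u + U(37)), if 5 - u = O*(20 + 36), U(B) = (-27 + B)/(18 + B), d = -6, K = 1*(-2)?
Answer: -11/7335 ≈ -0.0014997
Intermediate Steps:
K = -2
U(B) = (-27 + B)/(18 + B)
O = 12 (O = -2*(-6) = 12)
u = -667 (u = 5 - 12*(20 + 36) = 5 - 12*56 = 5 - 1*672 = 5 - 672 = -667)
1/(u + U(37)) = 1/(-667 + (-27 + 37)/(18 + 37)) = 1/(-667 + 10/55) = 1/(-667 + (1/55)*10) = 1/(-667 + 2/11) = 1/(-7335/11) = -11/7335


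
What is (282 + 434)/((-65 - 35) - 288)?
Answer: -179/97 ≈ -1.8454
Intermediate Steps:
(282 + 434)/((-65 - 35) - 288) = 716/(-100 - 288) = 716/(-388) = 716*(-1/388) = -179/97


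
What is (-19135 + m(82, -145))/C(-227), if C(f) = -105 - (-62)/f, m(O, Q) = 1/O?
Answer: 356178663/1959554 ≈ 181.77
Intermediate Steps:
C(f) = -105 + 62/f
(-19135 + m(82, -145))/C(-227) = (-19135 + 1/82)/(-105 + 62/(-227)) = (-19135 + 1/82)/(-105 + 62*(-1/227)) = -1569069/(82*(-105 - 62/227)) = -1569069/(82*(-23897/227)) = -1569069/82*(-227/23897) = 356178663/1959554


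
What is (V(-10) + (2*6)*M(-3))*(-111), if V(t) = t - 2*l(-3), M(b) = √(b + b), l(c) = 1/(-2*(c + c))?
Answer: 2257/2 - 1332*I*√6 ≈ 1128.5 - 3262.7*I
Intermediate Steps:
l(c) = -1/(4*c) (l(c) = 1/(-4*c) = -1/(4*c))
M(b) = √2*√b (M(b) = √(2*b) = √2*√b)
V(t) = -⅙ + t (V(t) = t - (-1)/(2*(-3)) = t - (-1)*(-1)/(2*3) = t - 2*1/12 = t - ⅙ = -⅙ + t)
(V(-10) + (2*6)*M(-3))*(-111) = ((-⅙ - 10) + (2*6)*(√2*√(-3)))*(-111) = (-61/6 + 12*(√2*(I*√3)))*(-111) = (-61/6 + 12*(I*√6))*(-111) = (-61/6 + 12*I*√6)*(-111) = 2257/2 - 1332*I*√6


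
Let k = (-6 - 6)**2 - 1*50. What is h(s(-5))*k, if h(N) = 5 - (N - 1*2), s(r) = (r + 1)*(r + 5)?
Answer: 658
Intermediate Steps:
s(r) = (1 + r)*(5 + r)
h(N) = 7 - N (h(N) = 5 - (N - 2) = 5 - (-2 + N) = 5 + (2 - N) = 7 - N)
k = 94 (k = (-12)**2 - 50 = 144 - 50 = 94)
h(s(-5))*k = (7 - (5 + (-5)**2 + 6*(-5)))*94 = (7 - (5 + 25 - 30))*94 = (7 - 1*0)*94 = (7 + 0)*94 = 7*94 = 658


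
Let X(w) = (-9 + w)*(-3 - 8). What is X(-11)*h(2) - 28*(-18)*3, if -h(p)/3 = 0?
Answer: 1512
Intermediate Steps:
X(w) = 99 - 11*w (X(w) = (-9 + w)*(-11) = 99 - 11*w)
h(p) = 0 (h(p) = -3*0 = 0)
X(-11)*h(2) - 28*(-18)*3 = (99 - 11*(-11))*0 - 28*(-18)*3 = (99 + 121)*0 + 504*3 = 220*0 + 1512 = 0 + 1512 = 1512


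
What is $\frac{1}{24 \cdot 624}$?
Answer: $\frac{1}{14976} \approx 6.6774 \cdot 10^{-5}$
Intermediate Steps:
$\frac{1}{24 \cdot 624} = \frac{1}{14976}$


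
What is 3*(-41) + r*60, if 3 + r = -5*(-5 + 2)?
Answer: 597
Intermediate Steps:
r = 12 (r = -3 - 5*(-5 + 2) = -3 - 5*(-3) = -3 + 15 = 12)
3*(-41) + r*60 = 3*(-41) + 12*60 = -123 + 720 = 597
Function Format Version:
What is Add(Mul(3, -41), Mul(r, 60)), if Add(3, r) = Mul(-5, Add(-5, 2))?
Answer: 597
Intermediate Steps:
r = 12 (r = Add(-3, Mul(-5, Add(-5, 2))) = Add(-3, Mul(-5, -3)) = Add(-3, 15) = 12)
Add(Mul(3, -41), Mul(r, 60)) = Add(Mul(3, -41), Mul(12, 60)) = Add(-123, 720) = 597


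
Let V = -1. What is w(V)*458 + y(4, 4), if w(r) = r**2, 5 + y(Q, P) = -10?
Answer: 443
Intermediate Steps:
y(Q, P) = -15 (y(Q, P) = -5 - 10 = -15)
w(V)*458 + y(4, 4) = (-1)**2*458 - 15 = 1*458 - 15 = 458 - 15 = 443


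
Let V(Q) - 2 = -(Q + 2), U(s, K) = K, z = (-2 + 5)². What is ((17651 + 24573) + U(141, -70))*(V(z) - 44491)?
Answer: -1875853000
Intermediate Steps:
z = 9 (z = 3² = 9)
V(Q) = -Q (V(Q) = 2 - (Q + 2) = 2 - (2 + Q) = 2 + (-2 - Q) = -Q)
((17651 + 24573) + U(141, -70))*(V(z) - 44491) = ((17651 + 24573) - 70)*(-1*9 - 44491) = (42224 - 70)*(-9 - 44491) = 42154*(-44500) = -1875853000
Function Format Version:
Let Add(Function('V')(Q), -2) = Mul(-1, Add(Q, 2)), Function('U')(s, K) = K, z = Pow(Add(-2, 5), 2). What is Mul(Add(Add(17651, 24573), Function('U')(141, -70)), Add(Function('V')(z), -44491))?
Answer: -1875853000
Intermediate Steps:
z = 9 (z = Pow(3, 2) = 9)
Function('V')(Q) = Mul(-1, Q) (Function('V')(Q) = Add(2, Mul(-1, Add(Q, 2))) = Add(2, Mul(-1, Add(2, Q))) = Add(2, Add(-2, Mul(-1, Q))) = Mul(-1, Q))
Mul(Add(Add(17651, 24573), Function('U')(141, -70)), Add(Function('V')(z), -44491)) = Mul(Add(Add(17651, 24573), -70), Add(Mul(-1, 9), -44491)) = Mul(Add(42224, -70), Add(-9, -44491)) = Mul(42154, -44500) = -1875853000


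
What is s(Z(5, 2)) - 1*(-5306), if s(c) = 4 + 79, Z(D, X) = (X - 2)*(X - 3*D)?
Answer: 5389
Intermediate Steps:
Z(D, X) = (-2 + X)*(X - 3*D)
s(c) = 83
s(Z(5, 2)) - 1*(-5306) = 83 - 1*(-5306) = 83 + 5306 = 5389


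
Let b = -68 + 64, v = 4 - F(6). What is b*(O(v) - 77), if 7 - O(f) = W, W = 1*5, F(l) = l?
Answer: 300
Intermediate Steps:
v = -2 (v = 4 - 1*6 = 4 - 6 = -2)
W = 5
O(f) = 2 (O(f) = 7 - 1*5 = 7 - 5 = 2)
b = -4
b*(O(v) - 77) = -4*(2 - 77) = -4*(-75) = 300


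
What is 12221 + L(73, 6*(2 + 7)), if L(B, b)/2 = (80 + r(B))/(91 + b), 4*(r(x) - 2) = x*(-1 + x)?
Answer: 1774837/145 ≈ 12240.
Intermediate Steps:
r(x) = 2 + x*(-1 + x)/4 (r(x) = 2 + (x*(-1 + x))/4 = 2 + x*(-1 + x)/4)
L(B, b) = 2*(82 - B/4 + B²/4)/(91 + b) (L(B, b) = 2*((80 + (2 - B/4 + B²/4))/(91 + b)) = 2*((82 - B/4 + B²/4)/(91 + b)) = 2*(82 - B/4 + B²/4)/(91 + b))
12221 + L(73, 6*(2 + 7)) = 12221 + (328 + 73² - 1*73)/(2*(91 + 6*(2 + 7))) = 12221 + (328 + 5329 - 73)/(2*(91 + 6*9)) = 12221 + (½)*5584/(91 + 54) = 12221 + (½)*5584/145 = 12221 + (½)*(1/145)*5584 = 12221 + 2792/145 = 1774837/145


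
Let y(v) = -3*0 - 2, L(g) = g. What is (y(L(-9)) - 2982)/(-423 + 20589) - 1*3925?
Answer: -39577267/10083 ≈ -3925.1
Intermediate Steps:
y(v) = -2 (y(v) = 0 - 2 = -2)
(y(L(-9)) - 2982)/(-423 + 20589) - 1*3925 = (-2 - 2982)/(-423 + 20589) - 1*3925 = -2984/20166 - 3925 = -2984*1/20166 - 3925 = -1492/10083 - 3925 = -39577267/10083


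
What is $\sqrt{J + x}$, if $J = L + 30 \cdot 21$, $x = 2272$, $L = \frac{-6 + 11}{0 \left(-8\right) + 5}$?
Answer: $\sqrt{2903} \approx 53.88$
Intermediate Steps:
$L = 1$ ($L = \frac{5}{0 + 5} = \frac{5}{5} = 5 \cdot \frac{1}{5} = 1$)
$J = 631$ ($J = 1 + 30 \cdot 21 = 1 + 630 = 631$)
$\sqrt{J + x} = \sqrt{631 + 2272} = \sqrt{2903}$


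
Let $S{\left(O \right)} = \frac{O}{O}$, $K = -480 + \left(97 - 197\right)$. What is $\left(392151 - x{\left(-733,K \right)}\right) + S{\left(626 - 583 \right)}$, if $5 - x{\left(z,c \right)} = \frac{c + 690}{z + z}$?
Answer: $\frac{287443696}{733} \approx 3.9215 \cdot 10^{5}$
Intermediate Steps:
$K = -580$ ($K = -480 + \left(97 - 197\right) = -480 - 100 = -580$)
$x{\left(z,c \right)} = 5 - \frac{690 + c}{2 z}$ ($x{\left(z,c \right)} = 5 - \frac{c + 690}{z + z} = 5 - \frac{690 + c}{2 z}$)
$S{\left(O \right)} = 1$
$\left(392151 - x{\left(-733,K \right)}\right) + S{\left(626 - 583 \right)} = \left(392151 - \frac{-690 - -580 + 10 \left(-733\right)}{2 \left(-733\right)}\right) + 1 = \left(392151 - \frac{1}{2} \left(- \frac{1}{733}\right) \left(-690 + 580 - 7330\right)\right) + 1 = \left(392151 - \frac{1}{2} \left(- \frac{1}{733}\right) \left(-7440\right)\right) + 1 = \left(392151 - \frac{3720}{733}\right) + 1 = \frac{287442963}{733} + 1 = \frac{287443696}{733}$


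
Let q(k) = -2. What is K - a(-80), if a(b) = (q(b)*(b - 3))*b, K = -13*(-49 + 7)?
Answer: 13826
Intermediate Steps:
K = 546 (K = -13*(-42) = 546)
a(b) = b*(6 - 2*b) (a(b) = (-2*(b - 3))*b = (-2*(-3 + b))*b = (6 - 2*b)*b = b*(6 - 2*b))
K - a(-80) = 546 - 2*(-80)*(3 - 1*(-80)) = 546 - 2*(-80)*(3 + 80) = 546 - 2*(-80)*83 = 546 - 1*(-13280) = 546 + 13280 = 13826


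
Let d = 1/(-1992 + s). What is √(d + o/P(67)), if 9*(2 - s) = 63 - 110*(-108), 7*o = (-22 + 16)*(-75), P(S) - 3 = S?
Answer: 4*√30934342/23219 ≈ 0.95816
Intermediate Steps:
P(S) = 3 + S
o = 450/7 (o = ((-22 + 16)*(-75))/7 = (-6*(-75))/7 = (⅐)*450 = 450/7 ≈ 64.286)
s = -1325 (s = 2 - (63 - 110*(-108))/9 = 2 - (63 + 11880)/9 = 2 - ⅑*11943 = 2 - 1327 = -1325)
d = -1/3317 (d = 1/(-1992 - 1325) = 1/(-3317) = -1/3317 ≈ -0.00030148)
√(d + o/P(67)) = √(-1/3317 + 450/(7*(3 + 67))) = √(-1/3317 + (450/7)/70) = √(-1/3317 + (450/7)*(1/70)) = √(-1/3317 + 45/49) = √(149216/162533) = 4*√30934342/23219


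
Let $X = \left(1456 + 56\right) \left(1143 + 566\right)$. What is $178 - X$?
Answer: $-2583830$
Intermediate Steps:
$X = 2584008$ ($X = 1512 \cdot 1709 = 2584008$)
$178 - X = 178 - 2584008 = -2583830$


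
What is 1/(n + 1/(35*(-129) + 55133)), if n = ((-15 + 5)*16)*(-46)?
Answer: 50618/372548481 ≈ 0.00013587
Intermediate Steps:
n = 7360 (n = -10*16*(-46) = -160*(-46) = 7360)
1/(n + 1/(35*(-129) + 55133)) = 1/(7360 + 1/(35*(-129) + 55133)) = 1/(7360 + 1/(-4515 + 55133)) = 1/(7360 + 1/50618) = 1/(372548481/50618) = 50618/372548481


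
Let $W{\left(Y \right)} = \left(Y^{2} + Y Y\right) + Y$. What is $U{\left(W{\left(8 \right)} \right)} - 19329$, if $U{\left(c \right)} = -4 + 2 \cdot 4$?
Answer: $-19325$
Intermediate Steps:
$W{\left(Y \right)} = Y + 2 Y^{2}$ ($W{\left(Y \right)} = \left(Y^{2} + Y^{2}\right) + Y = 2 Y^{2} + Y = Y + 2 Y^{2}$)
$U{\left(c \right)} = 4$ ($U{\left(c \right)} = -4 + 8 = 4$)
$U{\left(W{\left(8 \right)} \right)} - 19329 = 4 - 19329 = -19325$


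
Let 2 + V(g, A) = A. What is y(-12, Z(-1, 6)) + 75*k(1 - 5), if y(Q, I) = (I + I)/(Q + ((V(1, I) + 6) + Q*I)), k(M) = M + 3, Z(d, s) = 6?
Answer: -2781/37 ≈ -75.162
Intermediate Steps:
V(g, A) = -2 + A
k(M) = 3 + M
y(Q, I) = 2*I/(4 + I + Q + I*Q) (y(Q, I) = (I + I)/(Q + (((-2 + I) + 6) + Q*I)) = (2*I)/(Q + ((4 + I) + I*Q)) = (2*I)/(Q + (4 + I + I*Q)) = (2*I)/(4 + I + Q + I*Q) = 2*I/(4 + I + Q + I*Q))
y(-12, Z(-1, 6)) + 75*k(1 - 5) = 2*6/(4 + 6 - 12 + 6*(-12)) + 75*(3 + (1 - 5)) = 2*6/(4 + 6 - 12 - 72) + 75*(3 - 4) = 2*6/(-74) + 75*(-1) = 2*6*(-1/74) - 75 = -6/37 - 75 = -2781/37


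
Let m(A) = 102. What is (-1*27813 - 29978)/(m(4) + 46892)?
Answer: -57791/46994 ≈ -1.2298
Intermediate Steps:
(-1*27813 - 29978)/(m(4) + 46892) = (-1*27813 - 29978)/(102 + 46892) = (-27813 - 29978)/46994 = -57791*1/46994 = -57791/46994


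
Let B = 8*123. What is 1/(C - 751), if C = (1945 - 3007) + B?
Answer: -1/829 ≈ -0.0012063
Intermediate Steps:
B = 984
C = -78 (C = (1945 - 3007) + 984 = -1062 + 984 = -78)
1/(C - 751) = 1/(-78 - 751) = 1/(-829) = -1/829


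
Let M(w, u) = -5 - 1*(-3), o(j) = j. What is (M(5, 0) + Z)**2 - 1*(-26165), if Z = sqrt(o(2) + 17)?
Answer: 26188 - 4*sqrt(19) ≈ 26171.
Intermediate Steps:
Z = sqrt(19) (Z = sqrt(2 + 17) = sqrt(19) ≈ 4.3589)
M(w, u) = -2 (M(w, u) = -5 + 3 = -2)
(M(5, 0) + Z)**2 - 1*(-26165) = (-2 + sqrt(19))**2 - 1*(-26165) = (-2 + sqrt(19))**2 + 26165 = 26165 + (-2 + sqrt(19))**2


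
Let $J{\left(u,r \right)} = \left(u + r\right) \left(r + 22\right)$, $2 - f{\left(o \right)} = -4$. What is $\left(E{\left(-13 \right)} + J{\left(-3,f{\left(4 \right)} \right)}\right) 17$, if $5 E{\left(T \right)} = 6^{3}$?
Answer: $\frac{10812}{5} \approx 2162.4$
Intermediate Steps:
$f{\left(o \right)} = 6$ ($f{\left(o \right)} = 2 - -4 = 2 + 4 = 6$)
$J{\left(u,r \right)} = \left(22 + r\right) \left(r + u\right)$ ($J{\left(u,r \right)} = \left(r + u\right) \left(22 + r\right) = \left(22 + r\right) \left(r + u\right)$)
$E{\left(T \right)} = \frac{216}{5}$ ($E{\left(T \right)} = \frac{6^{3}}{5} = \frac{1}{5} \cdot 216 = \frac{216}{5}$)
$\left(E{\left(-13 \right)} + J{\left(-3,f{\left(4 \right)} \right)}\right) 17 = \left(\frac{216}{5} + \left(6^{2} + 22 \cdot 6 + 22 \left(-3\right) + 6 \left(-3\right)\right)\right) 17 = \left(\frac{216}{5} + \left(36 + 132 - 66 - 18\right)\right) 17 = \left(\frac{216}{5} + 84\right) 17 = \frac{636}{5} \cdot 17 = \frac{10812}{5}$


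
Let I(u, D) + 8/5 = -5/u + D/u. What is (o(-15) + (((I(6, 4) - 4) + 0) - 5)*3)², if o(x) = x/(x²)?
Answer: 942841/900 ≈ 1047.6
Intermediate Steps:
o(x) = 1/x (o(x) = x/x² = 1/x)
I(u, D) = -8/5 - 5/u + D/u (I(u, D) = -8/5 + (-5/u + D/u) = -8/5 - 5/u + D/u)
(o(-15) + (((I(6, 4) - 4) + 0) - 5)*3)² = (1/(-15) + ((((-5 + 4 - 8/5*6)/6 - 4) + 0) - 5)*3)² = (-1/15 + ((((-5 + 4 - 48/5)/6 - 4) + 0) - 5)*3)² = (-1/15 + ((((⅙)*(-53/5) - 4) + 0) - 5)*3)² = (-1/15 + (((-53/30 - 4) + 0) - 5)*3)² = (-1/15 + ((-173/30 + 0) - 5)*3)² = (-1/15 + (-173/30 - 5)*3)² = (-1/15 - 323/30*3)² = (-1/15 - 323/10)² = (-971/30)² = 942841/900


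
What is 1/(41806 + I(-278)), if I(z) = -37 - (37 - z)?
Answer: 1/41454 ≈ 2.4123e-5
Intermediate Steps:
I(z) = -74 + z (I(z) = -37 + (-37 + z) = -74 + z)
1/(41806 + I(-278)) = 1/(41806 + (-74 - 278)) = 1/(41806 - 352) = 1/41454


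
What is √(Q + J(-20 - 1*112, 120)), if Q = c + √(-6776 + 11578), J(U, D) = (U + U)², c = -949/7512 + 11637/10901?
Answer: √(116841618695796073266 + 82144771617064464*√2)/40944156 ≈ 264.13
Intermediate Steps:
c = 77072095/81888312 (c = -949*1/7512 + 11637*(1/10901) = -949/7512 + 11637/10901 = 77072095/81888312 ≈ 0.94119)
J(U, D) = 4*U² (J(U, D) = (2*U)² = 4*U²)
Q = 77072095/81888312 + 49*√2 (Q = 77072095/81888312 + √(-6776 + 11578) = 77072095/81888312 + √4802 = 77072095/81888312 + 49*√2 ≈ 70.238)
√(Q + J(-20 - 1*112, 120)) = √((77072095/81888312 + 49*√2) + 4*(-20 - 1*112)²) = √((77072095/81888312 + 49*√2) + 4*(-20 - 112)²) = √((77072095/81888312 + 49*√2) + 4*(-132)²) = √((77072095/81888312 + 49*√2) + 4*17424) = √((77072095/81888312 + 49*√2) + 69696) = √(5707364865247/81888312 + 49*√2)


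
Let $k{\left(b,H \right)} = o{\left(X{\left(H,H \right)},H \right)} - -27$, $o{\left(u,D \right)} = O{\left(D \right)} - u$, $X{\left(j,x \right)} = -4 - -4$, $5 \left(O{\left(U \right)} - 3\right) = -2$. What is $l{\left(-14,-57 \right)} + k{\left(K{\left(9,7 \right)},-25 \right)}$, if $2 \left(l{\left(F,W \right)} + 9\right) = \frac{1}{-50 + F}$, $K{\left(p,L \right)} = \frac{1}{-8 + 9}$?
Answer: $\frac{13179}{640} \approx 20.592$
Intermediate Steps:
$K{\left(p,L \right)} = 1$ ($K{\left(p,L \right)} = 1^{-1} = 1$)
$O{\left(U \right)} = \frac{13}{5}$ ($O{\left(U \right)} = 3 + \frac{1}{5} \left(-2\right) = 3 - \frac{2}{5} = \frac{13}{5}$)
$X{\left(j,x \right)} = 0$ ($X{\left(j,x \right)} = -4 + 4 = 0$)
$o{\left(u,D \right)} = \frac{13}{5} - u$
$l{\left(F,W \right)} = -9 + \frac{1}{2 \left(-50 + F\right)}$
$k{\left(b,H \right)} = \frac{148}{5}$ ($k{\left(b,H \right)} = \left(\frac{13}{5} - 0\right) - -27 = \left(\frac{13}{5} + 0\right) + 27 = \frac{13}{5} + 27 = \frac{148}{5}$)
$l{\left(-14,-57 \right)} + k{\left(K{\left(9,7 \right)},-25 \right)} = \frac{901 - -252}{2 \left(-50 - 14\right)} + \frac{148}{5} = \frac{901 + 252}{2 \left(-64\right)} + \frac{148}{5} = \frac{1}{2} \left(- \frac{1}{64}\right) 1153 + \frac{148}{5} = - \frac{1153}{128} + \frac{148}{5} = \frac{13179}{640}$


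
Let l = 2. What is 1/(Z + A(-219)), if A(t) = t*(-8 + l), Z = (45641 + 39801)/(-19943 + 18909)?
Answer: 517/636617 ≈ 0.00081210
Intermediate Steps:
Z = -42721/517 (Z = 85442/(-1034) = 85442*(-1/1034) = -42721/517 ≈ -82.632)
A(t) = -6*t (A(t) = t*(-8 + 2) = t*(-6) = -6*t)
1/(Z + A(-219)) = 1/(-42721/517 - 6*(-219)) = 1/(-42721/517 + 1314) = 1/(636617/517) = 517/636617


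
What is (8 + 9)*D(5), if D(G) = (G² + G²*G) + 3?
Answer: 2601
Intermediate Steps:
D(G) = 3 + G² + G³ (D(G) = (G² + G³) + 3 = 3 + G² + G³)
(8 + 9)*D(5) = (8 + 9)*(3 + 5² + 5³) = 17*(3 + 25 + 125) = 17*153 = 2601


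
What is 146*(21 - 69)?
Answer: -7008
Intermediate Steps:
146*(21 - 69) = 146*(-48) = -7008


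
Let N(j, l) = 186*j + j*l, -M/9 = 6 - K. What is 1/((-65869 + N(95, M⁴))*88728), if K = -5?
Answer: 1/809697469764288 ≈ 1.2350e-15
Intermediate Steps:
M = -99 (M = -9*(6 - 1*(-5)) = -9*(6 + 5) = -9*11 = -99)
1/((-65869 + N(95, M⁴))*88728) = 1/(-65869 + 95*(186 + (-99)⁴)*88728) = (1/88728)/(-65869 + 95*(186 + 96059601)) = (1/88728)/(-65869 + 95*96059787) = (1/88728)/(-65869 + 9125679765) = (1/88728)/9125613896 = (1/9125613896)*(1/88728) = 1/809697469764288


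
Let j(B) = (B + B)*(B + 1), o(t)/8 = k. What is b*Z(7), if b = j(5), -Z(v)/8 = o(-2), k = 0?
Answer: 0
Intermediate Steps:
o(t) = 0 (o(t) = 8*0 = 0)
Z(v) = 0 (Z(v) = -8*0 = 0)
j(B) = 2*B*(1 + B) (j(B) = (2*B)*(1 + B) = 2*B*(1 + B))
b = 60 (b = 2*5*(1 + 5) = 2*5*6 = 60)
b*Z(7) = 60*0 = 0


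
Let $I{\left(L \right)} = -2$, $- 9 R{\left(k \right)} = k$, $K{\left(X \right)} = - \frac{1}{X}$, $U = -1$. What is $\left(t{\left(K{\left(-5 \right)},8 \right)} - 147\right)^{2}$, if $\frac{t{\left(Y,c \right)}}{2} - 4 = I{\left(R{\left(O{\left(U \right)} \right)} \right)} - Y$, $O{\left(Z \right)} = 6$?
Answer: $\frac{514089}{25} \approx 20564.0$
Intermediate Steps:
$R{\left(k \right)} = - \frac{k}{9}$
$t{\left(Y,c \right)} = 4 - 2 Y$ ($t{\left(Y,c \right)} = 8 + 2 \left(-2 - Y\right) = 8 - \left(4 + 2 Y\right) = 4 - 2 Y$)
$\left(t{\left(K{\left(-5 \right)},8 \right)} - 147\right)^{2} = \left(\left(4 - 2 \left(- \frac{1}{-5}\right)\right) - 147\right)^{2} = \left(\left(4 - 2 \left(\left(-1\right) \left(- \frac{1}{5}\right)\right)\right) - 147\right)^{2} = \left(\left(4 - \frac{2}{5}\right) - 147\right)^{2} = \left(\frac{18}{5} - 147\right)^{2} = \left(- \frac{717}{5}\right)^{2} = \frac{514089}{25}$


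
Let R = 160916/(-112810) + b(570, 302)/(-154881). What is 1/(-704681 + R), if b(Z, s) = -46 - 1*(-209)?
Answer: -8736062805/6156149944099718 ≈ -1.4191e-6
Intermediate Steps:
b(Z, s) = 163 (b(Z, s) = -46 + 209 = 163)
R = -12470609513/8736062805 (R = 160916/(-112810) + 163/(-154881) = 160916*(-1/112810) + 163*(-1/154881) = -80458/56405 - 163/154881 = -12470609513/8736062805 ≈ -1.4275)
1/(-704681 + R) = 1/(-704681 - 12470609513/8736062805) = 1/(-6156149944099718/8736062805) = -8736062805/6156149944099718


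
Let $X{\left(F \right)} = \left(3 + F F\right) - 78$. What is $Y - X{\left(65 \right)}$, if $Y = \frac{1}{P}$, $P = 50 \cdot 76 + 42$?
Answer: $- \frac{15944299}{3842} \approx -4150.0$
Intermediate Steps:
$X{\left(F \right)} = -75 + F^{2}$ ($X{\left(F \right)} = \left(3 + F^{2}\right) - 78 = -75 + F^{2}$)
$P = 3842$ ($P = 3800 + 42 = 3842$)
$Y = \frac{1}{3842} \approx 0.00026028$
$Y - X{\left(65 \right)} = \frac{1}{3842} - \left(-75 + 65^{2}\right) = \frac{1}{3842} - \left(-75 + 4225\right) = \frac{1}{3842} - 4150 = - \frac{15944299}{3842}$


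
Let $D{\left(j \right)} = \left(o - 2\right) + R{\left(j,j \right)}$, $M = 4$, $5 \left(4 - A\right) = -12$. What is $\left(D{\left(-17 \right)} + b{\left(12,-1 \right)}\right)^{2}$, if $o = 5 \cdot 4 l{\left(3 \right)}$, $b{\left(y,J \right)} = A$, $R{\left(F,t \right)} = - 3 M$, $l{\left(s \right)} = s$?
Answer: $\frac{68644}{25} \approx 2745.8$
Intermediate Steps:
$A = \frac{32}{5}$ ($A = 4 - - \frac{12}{5} = 4 + \frac{12}{5} = \frac{32}{5} \approx 6.4$)
$R{\left(F,t \right)} = -12$ ($R{\left(F,t \right)} = \left(-3\right) 4 = -12$)
$b{\left(y,J \right)} = \frac{32}{5}$
$o = 60$ ($o = 5 \cdot 4 \cdot 3 = 20 \cdot 3 = 60$)
$D{\left(j \right)} = 46$ ($D{\left(j \right)} = \left(60 - 2\right) - 12 = 58 - 12 = 46$)
$\left(D{\left(-17 \right)} + b{\left(12,-1 \right)}\right)^{2} = \left(46 + \frac{32}{5}\right)^{2} = \left(\frac{262}{5}\right)^{2} = \frac{68644}{25}$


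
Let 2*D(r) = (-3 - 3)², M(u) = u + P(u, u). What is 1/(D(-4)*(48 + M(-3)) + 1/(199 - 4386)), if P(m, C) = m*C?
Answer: 4187/4069763 ≈ 0.0010288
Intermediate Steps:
P(m, C) = C*m
M(u) = u + u² (M(u) = u + u*u = u + u²)
D(r) = 18 (D(r) = (-3 - 3)²/2 = (½)*(-6)² = (½)*36 = 18)
1/(D(-4)*(48 + M(-3)) + 1/(199 - 4386)) = 1/(18*(48 - 3*(1 - 3)) + 1/(199 - 4386)) = 1/(18*(48 - 3*(-2)) + 1/(-4187)) = 1/(18*(48 + 6) - 1/4187) = 1/(18*54 - 1/4187) = 1/(972 - 1/4187) = 1/(4069763/4187) = 4187/4069763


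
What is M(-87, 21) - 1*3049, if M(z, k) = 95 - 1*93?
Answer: -3047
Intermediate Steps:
M(z, k) = 2 (M(z, k) = 95 - 93 = 2)
M(-87, 21) - 1*3049 = 2 - 1*3049 = 2 - 3049 = -3047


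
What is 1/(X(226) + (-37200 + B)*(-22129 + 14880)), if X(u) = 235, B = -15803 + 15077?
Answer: 1/274925809 ≈ 3.6373e-9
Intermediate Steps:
B = -726
1/(X(226) + (-37200 + B)*(-22129 + 14880)) = 1/(235 + (-37200 - 726)*(-22129 + 14880)) = 1/(235 - 37926*(-7249)) = 1/(235 + 274925574) = 1/274925809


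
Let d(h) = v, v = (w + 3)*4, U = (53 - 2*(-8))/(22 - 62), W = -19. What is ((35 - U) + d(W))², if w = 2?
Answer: 5148361/1600 ≈ 3217.7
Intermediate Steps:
U = -69/40 (U = (53 + 16)/(-40) = 69*(-1/40) = -69/40 ≈ -1.7250)
v = 20 (v = (2 + 3)*4 = 5*4 = 20)
d(h) = 20
((35 - U) + d(W))² = ((35 - 1*(-69/40)) + 20)² = ((35 + 69/40) + 20)² = (1469/40 + 20)² = (2269/40)² = 5148361/1600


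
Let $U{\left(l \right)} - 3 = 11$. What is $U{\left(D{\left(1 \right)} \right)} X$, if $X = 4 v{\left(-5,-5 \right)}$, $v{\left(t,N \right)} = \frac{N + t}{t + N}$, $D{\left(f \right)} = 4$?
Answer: $56$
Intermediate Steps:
$U{\left(l \right)} = 14$ ($U{\left(l \right)} = 3 + 11 = 14$)
$v{\left(t,N \right)} = 1$ ($v{\left(t,N \right)} = \frac{N + t}{N + t} = 1$)
$X = 4$ ($X = 4 \cdot 1 = 4$)
$U{\left(D{\left(1 \right)} \right)} X = 14 \cdot 4 = 56$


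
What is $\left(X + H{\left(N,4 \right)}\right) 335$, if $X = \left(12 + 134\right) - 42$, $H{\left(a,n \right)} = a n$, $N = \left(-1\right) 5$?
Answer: $28140$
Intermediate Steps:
$N = -5$
$X = 104$ ($X = 146 - 42 = 104$)
$\left(X + H{\left(N,4 \right)}\right) 335 = \left(104 - 20\right) 335 = 84 \cdot 335 = 28140$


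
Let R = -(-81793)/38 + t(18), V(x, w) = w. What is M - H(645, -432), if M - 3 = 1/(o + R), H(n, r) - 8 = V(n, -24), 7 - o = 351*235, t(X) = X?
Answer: 57982015/3051687 ≈ 19.000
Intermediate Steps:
o = -82478 (o = 7 - 351*235 = 7 - 1*82485 = 7 - 82485 = -82478)
H(n, r) = -16 (H(n, r) = 8 - 24 = -16)
R = 82477/38 (R = -(-81793)/38 + 18 = -263*(-311/38) + 18 = 81793/38 + 18 = 82477/38 ≈ 2170.4)
M = 9155023/3051687 (M = 3 + 1/(-82478 + 82477/38) = 3 + 1/(-3051687/38) = 3 - 38/3051687 = 9155023/3051687 ≈ 3.0000)
M - H(645, -432) = 9155023/3051687 - 1*(-16) = 9155023/3051687 + 16 = 57982015/3051687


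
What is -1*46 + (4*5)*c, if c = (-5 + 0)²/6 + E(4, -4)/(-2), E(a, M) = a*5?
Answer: -488/3 ≈ -162.67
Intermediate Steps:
E(a, M) = 5*a
c = -35/6 (c = (-5 + 0)²/6 + (5*4)/(-2) = (-5)²*(⅙) + 20*(-½) = 25*(⅙) - 10 = 25/6 - 10 = -35/6 ≈ -5.8333)
-1*46 + (4*5)*c = -1*46 + (4*5)*(-35/6) = -46 + 20*(-35/6) = -46 - 350/3 = -488/3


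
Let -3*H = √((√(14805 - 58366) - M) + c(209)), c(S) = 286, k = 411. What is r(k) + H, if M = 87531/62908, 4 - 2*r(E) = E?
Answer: -407/2 - √(281578677139 + 6925478812*I*√889)/94362 ≈ -209.45 - 1.9483*I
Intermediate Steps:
r(E) = 2 - E/2
M = 87531/62908 (M = 87531*(1/62908) = 87531/62908 ≈ 1.3914)
H = -√(17904157/62908 + 7*I*√889)/3 (H = -√((√(14805 - 58366) - 1*87531/62908) + 286)/3 = -√((√(-43561) - 87531/62908) + 286)/3 = -√((7*I*√889 - 87531/62908) + 286)/3 = -√((-87531/62908 + 7*I*√889) + 286)/3 = -√(17904157/62908 + 7*I*√889)/3 ≈ -5.9514 - 1.9483*I)
r(k) + H = (2 - ½*411) - √(281578677139 + 6925478812*I*√889)/94362 = (2 - 411/2) - √(281578677139 + 6925478812*I*√889)/94362 = -407/2 - √(281578677139 + 6925478812*I*√889)/94362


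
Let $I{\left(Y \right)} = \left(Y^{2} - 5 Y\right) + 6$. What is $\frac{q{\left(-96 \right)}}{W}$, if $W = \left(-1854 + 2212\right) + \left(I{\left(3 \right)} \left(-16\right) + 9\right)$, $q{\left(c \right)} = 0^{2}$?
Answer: $0$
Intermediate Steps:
$I{\left(Y \right)} = 6 + Y^{2} - 5 Y$
$q{\left(c \right)} = 0$
$W = 367$ ($W = \left(-1854 + 2212\right) + \left(\left(6 + 3^{2} - 15\right) \left(-16\right) + 9\right) = 358 + \left(\left(6 + 9 - 15\right) \left(-16\right) + 9\right) = 358 + \left(0 \left(-16\right) + 9\right) = 358 + \left(0 + 9\right) = 358 + 9 = 367$)
$\frac{q{\left(-96 \right)}}{W} = \frac{0}{367} = 0 \cdot \frac{1}{367} = 0$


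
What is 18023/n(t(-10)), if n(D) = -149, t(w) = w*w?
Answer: -18023/149 ≈ -120.96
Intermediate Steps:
t(w) = w²
18023/n(t(-10)) = 18023/(-149) = 18023*(-1/149) = -18023/149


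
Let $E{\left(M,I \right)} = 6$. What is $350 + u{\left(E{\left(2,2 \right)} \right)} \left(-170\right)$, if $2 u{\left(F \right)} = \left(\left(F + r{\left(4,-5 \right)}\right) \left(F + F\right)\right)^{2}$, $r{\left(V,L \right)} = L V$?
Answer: $-2398690$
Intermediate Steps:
$u{\left(F \right)} = 2 F^{2} \left(-20 + F\right)^{2}$ ($u{\left(F \right)} = \frac{\left(\left(F - 20\right) \left(F + F\right)\right)^{2}}{2} = \frac{\left(\left(F - 20\right) 2 F\right)^{2}}{2} = \frac{\left(\left(-20 + F\right) 2 F\right)^{2}}{2} = \frac{\left(2 F \left(-20 + F\right)\right)^{2}}{2} = \frac{4 F^{2} \left(-20 + F\right)^{2}}{2} = 2 F^{2} \left(-20 + F\right)^{2}$)
$350 + u{\left(E{\left(2,2 \right)} \right)} \left(-170\right) = 350 + 2 \cdot 6^{2} \left(-20 + 6\right)^{2} \left(-170\right) = 350 + 2 \cdot 36 \left(-14\right)^{2} \left(-170\right) = 350 + 2 \cdot 36 \cdot 196 \left(-170\right) = 350 + 14112 \left(-170\right) = 350 - 2399040 = -2398690$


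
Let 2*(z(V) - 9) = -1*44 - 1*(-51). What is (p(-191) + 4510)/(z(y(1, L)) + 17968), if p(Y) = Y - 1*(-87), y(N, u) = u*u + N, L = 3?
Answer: 8812/35961 ≈ 0.24504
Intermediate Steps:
y(N, u) = N + u² (y(N, u) = u² + N = N + u²)
z(V) = 25/2 (z(V) = 9 + (-1*44 - 1*(-51))/2 = 9 + (-44 + 51)/2 = 9 + (½)*7 = 9 + 7/2 = 25/2)
p(Y) = 87 + Y (p(Y) = Y + 87 = 87 + Y)
(p(-191) + 4510)/(z(y(1, L)) + 17968) = ((87 - 191) + 4510)/(25/2 + 17968) = (-104 + 4510)/(35961/2) = 4406*(2/35961) = 8812/35961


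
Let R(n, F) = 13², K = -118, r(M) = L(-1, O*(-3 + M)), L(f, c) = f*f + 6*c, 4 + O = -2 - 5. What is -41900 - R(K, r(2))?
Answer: -42069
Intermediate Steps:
O = -11 (O = -4 + (-2 - 5) = -4 - 7 = -11)
L(f, c) = f² + 6*c
r(M) = 199 - 66*M (r(M) = (-1)² + 6*(-11*(-3 + M)) = 1 + 6*(33 - 11*M) = 1 + (198 - 66*M) = 199 - 66*M)
R(n, F) = 169
-41900 - R(K, r(2)) = -41900 - 1*169 = -41900 - 169 = -42069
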